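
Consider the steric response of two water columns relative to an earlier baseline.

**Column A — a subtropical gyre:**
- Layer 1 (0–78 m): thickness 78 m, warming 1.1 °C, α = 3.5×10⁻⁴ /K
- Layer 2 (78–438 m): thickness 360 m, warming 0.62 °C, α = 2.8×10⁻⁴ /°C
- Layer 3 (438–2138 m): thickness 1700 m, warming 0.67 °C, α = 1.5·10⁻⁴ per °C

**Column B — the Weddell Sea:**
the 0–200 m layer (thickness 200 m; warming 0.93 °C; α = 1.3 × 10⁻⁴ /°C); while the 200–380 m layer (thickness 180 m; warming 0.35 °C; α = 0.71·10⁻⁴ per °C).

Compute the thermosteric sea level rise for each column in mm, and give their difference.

Δh_A ≈ 263 mm, Δh_B ≈ 28.7 mm; difference ≈ 235 mm

A Layer 1: 78 × 3.5×10⁻⁴ × 1.1 = 0.03003 m
A 0.62 × 2.8×10⁻⁴ × 360 = 0.062496 m
A Layer 3: 1700 × 0.67 × 1.5×10⁻⁴ = 0.17085 m
A total: 0.263376 m
B 1.3×10⁻⁴ × 0.93 × 200 = 0.02418 m
B Layer 2: 0.71×10⁻⁴ × 0.35 × 180 = 0.004473 m
B total: 0.028653 m
Difference: 0.263376 − 0.028653 = 0.234723 m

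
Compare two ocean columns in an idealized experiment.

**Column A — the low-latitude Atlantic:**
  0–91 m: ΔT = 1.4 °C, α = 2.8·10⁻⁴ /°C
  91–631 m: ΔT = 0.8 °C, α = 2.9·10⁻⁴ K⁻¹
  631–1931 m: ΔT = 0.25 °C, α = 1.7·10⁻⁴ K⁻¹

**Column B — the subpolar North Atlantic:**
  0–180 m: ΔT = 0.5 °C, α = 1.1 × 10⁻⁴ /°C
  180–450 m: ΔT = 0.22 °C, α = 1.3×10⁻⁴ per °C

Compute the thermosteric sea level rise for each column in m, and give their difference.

A: 0.22 m; B: 0.018 m; difference 0.20 m

A 91 × 2.8×10⁻⁴ × 1.4 = 0.035672 m
A 540 × 0.8 × 2.9×10⁻⁴ = 0.12528 m
A 1300 × 0.25 × 1.7×10⁻⁴ = 0.05525 m
A total: 0.216202 m
B 0–180 m: 0.5 × 1.1×10⁻⁴ × 180 = 0.00990 m
B 180–450 m: 1.3×10⁻⁴ × 0.22 × 270 = 0.007722 m
B total: 0.017622 m
Difference: 0.216202 − 0.017622 = 0.19858 m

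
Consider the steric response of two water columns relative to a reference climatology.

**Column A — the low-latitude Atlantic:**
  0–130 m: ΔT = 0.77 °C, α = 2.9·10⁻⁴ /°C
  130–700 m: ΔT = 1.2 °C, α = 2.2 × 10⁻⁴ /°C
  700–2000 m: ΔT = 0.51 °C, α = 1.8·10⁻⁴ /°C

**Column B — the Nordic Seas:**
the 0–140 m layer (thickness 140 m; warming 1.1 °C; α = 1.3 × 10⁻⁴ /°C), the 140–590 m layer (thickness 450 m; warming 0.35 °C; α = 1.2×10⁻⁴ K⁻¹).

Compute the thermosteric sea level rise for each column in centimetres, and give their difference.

Δh_A ≈ 29.9 cm, Δh_B ≈ 3.89 cm; difference ≈ 26.0 cm

A Layer 1: 0.77 × 130 × 2.9×10⁻⁴ = 0.029029 m
A Layer 2: 2.2×10⁻⁴ × 1.2 × 570 = 0.15048 m
A 1300 × 0.51 × 1.8×10⁻⁴ = 0.11934 m
A total: 0.298849 m
B 0–140 m: 1.3×10⁻⁴ × 140 × 1.1 = 0.02002 m
B 140–590 m: 450 × 1.2×10⁻⁴ × 0.35 = 0.01890 m
B total: 0.03892 m
Difference: 0.298849 − 0.03892 = 0.259929 m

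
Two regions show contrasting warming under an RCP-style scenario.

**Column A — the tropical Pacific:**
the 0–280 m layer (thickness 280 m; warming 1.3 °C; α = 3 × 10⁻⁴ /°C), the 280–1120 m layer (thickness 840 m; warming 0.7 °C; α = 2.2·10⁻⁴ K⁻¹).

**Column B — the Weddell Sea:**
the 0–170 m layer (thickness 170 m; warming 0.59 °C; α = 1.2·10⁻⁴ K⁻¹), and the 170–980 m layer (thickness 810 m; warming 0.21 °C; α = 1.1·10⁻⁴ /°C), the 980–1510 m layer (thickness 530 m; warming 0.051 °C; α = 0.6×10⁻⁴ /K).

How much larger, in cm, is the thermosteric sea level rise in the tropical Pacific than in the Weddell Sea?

Δh_A − Δh_B ≈ 20.6 cm

A 0–280 m: 1.3 × 280 × 3×10⁻⁴ = 0.10920 m
A 280–1120 m: 840 × 0.7 × 2.2×10⁻⁴ = 0.12936 m
A total: 0.23856 m
B 170 × 1.2×10⁻⁴ × 0.59 = 0.012036 m
B 170–980 m: 1.1×10⁻⁴ × 0.21 × 810 = 0.018711 m
B 980–1510 m: 0.051 × 530 × 0.6×10⁻⁴ = 0.0016218 m
B total: 0.0323688 m
Difference: 0.23856 − 0.0323688 = 0.2061912 m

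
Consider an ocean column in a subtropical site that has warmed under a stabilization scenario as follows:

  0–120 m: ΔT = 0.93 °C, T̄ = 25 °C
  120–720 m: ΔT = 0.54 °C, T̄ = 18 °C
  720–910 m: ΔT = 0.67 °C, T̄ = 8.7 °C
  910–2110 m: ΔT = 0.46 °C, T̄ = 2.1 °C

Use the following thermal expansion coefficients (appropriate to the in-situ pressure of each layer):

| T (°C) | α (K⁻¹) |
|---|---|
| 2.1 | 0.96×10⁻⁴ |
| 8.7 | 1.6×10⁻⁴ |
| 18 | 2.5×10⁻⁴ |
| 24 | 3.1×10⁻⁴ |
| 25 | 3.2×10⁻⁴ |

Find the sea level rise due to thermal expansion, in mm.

190 mm

Layer 1 at 25 °C → α = 3.2×10⁻⁴ K⁻¹
Layer 2 at 18 °C → α = 2.5×10⁻⁴ K⁻¹
Layer 3 at 8.7 °C → α = 1.6×10⁻⁴ K⁻¹
Layer 4 at 2.1 °C → α = 0.96×10⁻⁴ K⁻¹
3.2×10⁻⁴ × 0.93 × 120 = 0.035712 m
Layer 2: 600 × 0.54 × 2.5×10⁻⁴ = 0.08100 m
190 × 0.67 × 1.6×10⁻⁴ = 0.020368 m
910–2110 m: 0.96×10⁻⁴ × 0.46 × 1200 = 0.052992 m
Δh = 0.035712 + 0.08100 + 0.020368 + 0.052992 = 0.190072 m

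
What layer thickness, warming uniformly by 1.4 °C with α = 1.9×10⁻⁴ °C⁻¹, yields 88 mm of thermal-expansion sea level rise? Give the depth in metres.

H = Δh/(αΔT) = 0.088 / (1.9×10⁻⁴ × 1.4) ≈ 330.8 m

about 330 m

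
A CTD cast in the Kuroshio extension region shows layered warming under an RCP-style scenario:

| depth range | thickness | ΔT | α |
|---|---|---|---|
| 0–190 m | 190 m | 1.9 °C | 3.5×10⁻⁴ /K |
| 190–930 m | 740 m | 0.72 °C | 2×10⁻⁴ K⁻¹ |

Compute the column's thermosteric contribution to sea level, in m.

0.233 m of thermosteric rise

190 × 1.9 × 3.5×10⁻⁴ = 0.12635 m
190–930 m: 740 × 2×10⁻⁴ × 0.72 = 0.10656 m
Δh = 0.12635 + 0.10656 = 0.23291 m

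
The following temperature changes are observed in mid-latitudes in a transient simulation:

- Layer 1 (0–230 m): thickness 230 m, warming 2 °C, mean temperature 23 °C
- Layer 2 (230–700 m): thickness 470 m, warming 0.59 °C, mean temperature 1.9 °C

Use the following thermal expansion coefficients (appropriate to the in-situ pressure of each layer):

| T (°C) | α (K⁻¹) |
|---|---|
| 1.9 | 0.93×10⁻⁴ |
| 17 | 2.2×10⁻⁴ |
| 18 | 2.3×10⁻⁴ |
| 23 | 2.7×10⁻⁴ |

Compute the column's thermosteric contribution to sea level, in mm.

Layer 1 at 23 °C → α = 2.7×10⁻⁴ K⁻¹
Layer 2 at 1.9 °C → α = 0.93×10⁻⁴ K⁻¹
0–230 m: 2 × 230 × 2.7×10⁻⁴ = 0.12420 m
230–700 m: 0.59 × 470 × 0.93×10⁻⁴ = 0.0257889 m
Δh = 0.12420 + 0.0257889 = 0.1499889 m

150 mm of thermosteric rise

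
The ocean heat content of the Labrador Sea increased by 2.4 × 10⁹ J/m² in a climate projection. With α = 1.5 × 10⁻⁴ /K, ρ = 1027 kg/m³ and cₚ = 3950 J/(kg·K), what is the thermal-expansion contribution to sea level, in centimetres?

about 8.87 cm

Δh = αQ/(ρcₚ) = 1.5×10⁻⁴ × 2.4×10⁹ / (1027 × 3950) ≈ 0.088743 m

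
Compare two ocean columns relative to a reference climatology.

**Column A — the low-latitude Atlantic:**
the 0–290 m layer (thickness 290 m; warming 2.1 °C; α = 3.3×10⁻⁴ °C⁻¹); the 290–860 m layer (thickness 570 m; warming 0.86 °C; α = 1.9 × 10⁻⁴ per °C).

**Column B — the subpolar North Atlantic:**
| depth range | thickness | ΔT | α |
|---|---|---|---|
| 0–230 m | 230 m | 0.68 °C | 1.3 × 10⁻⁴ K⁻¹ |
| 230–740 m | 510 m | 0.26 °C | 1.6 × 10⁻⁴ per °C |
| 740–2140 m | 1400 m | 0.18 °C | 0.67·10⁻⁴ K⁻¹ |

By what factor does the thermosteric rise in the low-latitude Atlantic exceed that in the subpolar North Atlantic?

A 2.1 × 290 × 3.3×10⁻⁴ = 0.20097 m
A 0.86 × 570 × 1.9×10⁻⁴ = 0.093138 m
A total: 0.294108 m
B Layer 1: 1.3×10⁻⁴ × 230 × 0.68 = 0.020332 m
B 230–740 m: 1.6×10⁻⁴ × 0.26 × 510 = 0.021216 m
B Layer 3: 0.18 × 1400 × 0.67×10⁻⁴ = 0.016884 m
B total: 0.058432 m
Ratio: 0.294108 / 0.058432 ≈ 5.033

a factor of 5.0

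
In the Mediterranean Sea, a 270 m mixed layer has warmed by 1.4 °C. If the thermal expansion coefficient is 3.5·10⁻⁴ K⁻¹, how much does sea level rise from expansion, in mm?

132 mm of thermosteric rise

Δh = αΔT·H = 3.5×10⁻⁴ × 1.4 × 270 = 0.13230 m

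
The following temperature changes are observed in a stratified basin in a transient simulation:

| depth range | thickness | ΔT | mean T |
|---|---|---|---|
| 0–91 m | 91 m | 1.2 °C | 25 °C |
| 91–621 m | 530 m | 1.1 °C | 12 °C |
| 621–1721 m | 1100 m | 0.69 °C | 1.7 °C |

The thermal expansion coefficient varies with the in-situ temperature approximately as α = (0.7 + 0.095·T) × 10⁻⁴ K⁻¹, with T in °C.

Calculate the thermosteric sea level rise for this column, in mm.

Δh ≈ 210 mm

Layer 1: α = (0.7 + 0.095×25)×10⁻⁴ = 3.075×10⁻⁴ K⁻¹
Layer 2: α = (0.7 + 0.095×12)×10⁻⁴ = 1.84×10⁻⁴ K⁻¹
Layer 3: α = (0.7 + 0.095×1.7)×10⁻⁴ = 0.8615×10⁻⁴ K⁻¹
0–91 m: 1.2 × 91 × 3.075×10⁻⁴ = 0.033579 m
Layer 2: 1.1 × 530 × 1.84×10⁻⁴ = 0.107272 m
Layer 3: 0.69 × 1100 × 0.8615×10⁻⁴ = 0.06538785 m
Δh = 0.033579 + 0.107272 + 0.06538785 = 0.20623885 m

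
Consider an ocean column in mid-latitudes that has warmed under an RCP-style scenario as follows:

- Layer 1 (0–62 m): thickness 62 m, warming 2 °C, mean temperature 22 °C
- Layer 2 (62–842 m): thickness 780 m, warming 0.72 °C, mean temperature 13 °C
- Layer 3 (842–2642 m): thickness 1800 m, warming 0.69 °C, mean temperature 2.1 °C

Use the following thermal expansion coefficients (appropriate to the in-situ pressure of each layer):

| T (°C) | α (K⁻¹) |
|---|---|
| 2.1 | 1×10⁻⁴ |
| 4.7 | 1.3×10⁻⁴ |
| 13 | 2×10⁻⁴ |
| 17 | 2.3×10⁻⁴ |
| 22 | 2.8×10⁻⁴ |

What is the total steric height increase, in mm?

271 mm

Layer 1 at 22 °C → α = 2.8×10⁻⁴ K⁻¹
Layer 2 at 13 °C → α = 2×10⁻⁴ K⁻¹
Layer 3 at 2.1 °C → α = 1×10⁻⁴ K⁻¹
62 × 2.8×10⁻⁴ × 2 = 0.03472 m
Layer 2: 780 × 0.72 × 2×10⁻⁴ = 0.11232 m
842–2642 m: 0.69 × 1800 × 1×10⁻⁴ = 0.12420 m
Δh = 0.03472 + 0.11232 + 0.12420 = 0.27124 m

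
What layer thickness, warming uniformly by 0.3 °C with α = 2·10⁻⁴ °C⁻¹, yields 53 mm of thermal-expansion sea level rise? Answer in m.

H ≈ 880 m

H = Δh/(αΔT) = 0.053 / (2×10⁻⁴ × 0.3) ≈ 883.3 m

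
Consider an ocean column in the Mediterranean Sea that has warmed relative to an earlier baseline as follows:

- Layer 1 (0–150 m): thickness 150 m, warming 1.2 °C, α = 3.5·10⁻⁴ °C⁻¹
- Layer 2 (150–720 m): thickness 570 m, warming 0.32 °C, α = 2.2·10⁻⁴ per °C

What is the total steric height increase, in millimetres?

Δh ≈ 103 mm

Layer 1: 3.5×10⁻⁴ × 150 × 1.2 = 0.06300 m
0.32 × 570 × 2.2×10⁻⁴ = 0.040128 m
Δh = 0.06300 + 0.040128 = 0.103128 m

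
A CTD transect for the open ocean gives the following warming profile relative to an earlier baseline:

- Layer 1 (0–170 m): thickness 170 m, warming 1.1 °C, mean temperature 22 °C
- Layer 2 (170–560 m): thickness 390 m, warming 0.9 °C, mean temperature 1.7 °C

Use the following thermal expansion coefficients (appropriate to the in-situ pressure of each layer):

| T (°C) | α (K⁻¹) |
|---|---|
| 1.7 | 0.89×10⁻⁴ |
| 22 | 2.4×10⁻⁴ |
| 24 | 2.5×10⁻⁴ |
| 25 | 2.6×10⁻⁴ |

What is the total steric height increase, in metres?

Layer 1 at 22 °C → α = 2.4×10⁻⁴ K⁻¹
Layer 2 at 1.7 °C → α = 0.89×10⁻⁴ K⁻¹
0–170 m: 170 × 2.4×10⁻⁴ × 1.1 = 0.04488 m
Layer 2: 0.89×10⁻⁴ × 390 × 0.9 = 0.031239 m
Δh = 0.04488 + 0.031239 = 0.076119 m

Δh ≈ 0.0761 m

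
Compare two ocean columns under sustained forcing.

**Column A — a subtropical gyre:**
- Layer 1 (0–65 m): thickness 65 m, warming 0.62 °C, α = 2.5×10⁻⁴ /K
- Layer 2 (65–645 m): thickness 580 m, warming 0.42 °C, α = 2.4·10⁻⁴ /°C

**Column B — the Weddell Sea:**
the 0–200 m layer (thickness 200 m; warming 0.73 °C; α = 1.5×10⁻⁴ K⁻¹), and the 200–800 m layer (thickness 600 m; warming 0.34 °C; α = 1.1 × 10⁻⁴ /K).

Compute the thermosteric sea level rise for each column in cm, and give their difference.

A 0–65 m: 2.5×10⁻⁴ × 0.62 × 65 = 0.010075 m
A 65–645 m: 580 × 0.42 × 2.4×10⁻⁴ = 0.058464 m
A total: 0.068539 m
B 200 × 0.73 × 1.5×10⁻⁴ = 0.02190 m
B Layer 2: 0.34 × 600 × 1.1×10⁻⁴ = 0.02244 m
B total: 0.04434 m
Difference: 0.068539 − 0.04434 = 0.024199 m

Δh_A ≈ 6.9 cm, Δh_B ≈ 4.4 cm; difference ≈ 2.4 cm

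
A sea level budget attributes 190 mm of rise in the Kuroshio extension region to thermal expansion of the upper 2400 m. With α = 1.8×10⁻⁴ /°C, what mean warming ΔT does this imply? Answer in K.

ΔT = Δh/(αH) = 0.19 / (1.8×10⁻⁴ × 2400) ≈ 0.4398 K

0.440 K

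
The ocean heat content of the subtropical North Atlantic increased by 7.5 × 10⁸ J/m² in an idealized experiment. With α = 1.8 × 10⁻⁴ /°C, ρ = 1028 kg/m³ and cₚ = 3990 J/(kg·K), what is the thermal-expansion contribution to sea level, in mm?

Δh = αQ/(ρcₚ) = 1.8×10⁻⁴ × 7.5×10⁸ / (1028 × 3990) ≈ 0.032913 m

Δh = 32.9 mm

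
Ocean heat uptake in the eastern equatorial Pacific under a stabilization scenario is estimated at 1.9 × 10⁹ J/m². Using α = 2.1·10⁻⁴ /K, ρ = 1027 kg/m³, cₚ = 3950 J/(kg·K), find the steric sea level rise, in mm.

98.4 mm of thermosteric rise

Δh = αQ/(ρcₚ) = 2.1×10⁻⁴ × 1.9×10⁹ / (1027 × 3950) ≈ 0.098357 m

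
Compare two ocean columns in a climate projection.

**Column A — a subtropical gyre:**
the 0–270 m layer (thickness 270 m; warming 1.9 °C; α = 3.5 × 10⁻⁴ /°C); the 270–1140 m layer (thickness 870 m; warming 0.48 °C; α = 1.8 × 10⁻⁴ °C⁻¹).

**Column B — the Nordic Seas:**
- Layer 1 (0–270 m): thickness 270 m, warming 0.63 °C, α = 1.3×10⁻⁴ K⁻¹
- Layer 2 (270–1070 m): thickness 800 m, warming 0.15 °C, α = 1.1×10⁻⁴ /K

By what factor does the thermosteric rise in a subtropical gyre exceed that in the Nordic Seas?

A Layer 1: 270 × 1.9 × 3.5×10⁻⁴ = 0.17955 m
A Layer 2: 870 × 0.48 × 1.8×10⁻⁴ = 0.075168 m
A total: 0.254718 m
B 0–270 m: 0.63 × 1.3×10⁻⁴ × 270 = 0.022113 m
B 0.15 × 1.1×10⁻⁴ × 800 = 0.01320 m
B total: 0.035313 m
Ratio: 0.254718 / 0.035313 ≈ 7.213

7.21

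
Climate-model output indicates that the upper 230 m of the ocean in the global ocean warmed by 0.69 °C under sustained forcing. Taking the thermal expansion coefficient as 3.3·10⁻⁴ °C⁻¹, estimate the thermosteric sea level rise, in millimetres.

Δh = αΔT·H = 3.3×10⁻⁴ × 0.69 × 230 = 0.052371 m

about 52.4 mm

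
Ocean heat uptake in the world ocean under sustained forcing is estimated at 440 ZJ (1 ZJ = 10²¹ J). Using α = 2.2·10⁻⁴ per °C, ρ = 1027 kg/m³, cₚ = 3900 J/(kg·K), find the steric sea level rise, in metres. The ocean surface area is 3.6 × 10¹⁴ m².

Per unit area: Q = 440×10²¹ / (3.6×10¹⁴) ≈ 1.222×10⁹ J/m²
Δh = αQ/(ρcₚ) = 2.2×10⁻⁴ × 1.222×10⁹ / (1027 × 3900) ≈ 0.067121 m

0.0671 m of thermosteric rise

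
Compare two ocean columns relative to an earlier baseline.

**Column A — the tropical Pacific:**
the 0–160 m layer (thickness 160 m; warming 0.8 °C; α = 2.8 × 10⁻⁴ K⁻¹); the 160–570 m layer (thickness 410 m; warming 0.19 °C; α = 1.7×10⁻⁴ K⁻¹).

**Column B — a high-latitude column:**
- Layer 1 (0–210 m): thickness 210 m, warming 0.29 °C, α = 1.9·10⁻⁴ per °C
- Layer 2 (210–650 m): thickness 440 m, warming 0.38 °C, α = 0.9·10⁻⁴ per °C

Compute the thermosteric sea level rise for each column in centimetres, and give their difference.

A 0–160 m: 160 × 0.8 × 2.8×10⁻⁴ = 0.03584 m
A 160–570 m: 410 × 0.19 × 1.7×10⁻⁴ = 0.013243 m
A total: 0.049083 m
B Layer 1: 1.9×10⁻⁴ × 0.29 × 210 = 0.011571 m
B 0.38 × 0.9×10⁻⁴ × 440 = 0.015048 m
B total: 0.026619 m
Difference: 0.049083 − 0.026619 = 0.022464 m

A: 4.91 cm; B: 2.66 cm; difference 2.25 cm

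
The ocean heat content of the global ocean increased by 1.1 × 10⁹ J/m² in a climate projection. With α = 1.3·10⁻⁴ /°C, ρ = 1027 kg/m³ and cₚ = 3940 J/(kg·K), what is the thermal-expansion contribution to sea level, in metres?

about 0.0353 m

Δh = αQ/(ρcₚ) = 1.3×10⁻⁴ × 1.1×10⁹ / (1027 × 3940) ≈ 0.03534 m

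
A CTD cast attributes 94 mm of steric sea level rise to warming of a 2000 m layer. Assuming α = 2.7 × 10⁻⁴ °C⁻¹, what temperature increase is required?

ΔT = Δh/(αH) = 0.094 / (2.7×10⁻⁴ × 2000) ≈ 0.1741 K

ΔT ≈ 0.17 K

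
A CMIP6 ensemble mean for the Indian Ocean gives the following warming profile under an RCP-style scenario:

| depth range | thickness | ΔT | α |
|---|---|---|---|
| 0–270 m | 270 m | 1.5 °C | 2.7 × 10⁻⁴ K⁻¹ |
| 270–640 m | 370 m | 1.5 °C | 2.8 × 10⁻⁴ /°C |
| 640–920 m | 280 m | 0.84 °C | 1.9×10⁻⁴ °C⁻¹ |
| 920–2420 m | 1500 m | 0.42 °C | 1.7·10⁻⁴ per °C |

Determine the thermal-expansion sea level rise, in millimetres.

1.5 × 2.7×10⁻⁴ × 270 = 0.10935 m
2.8×10⁻⁴ × 370 × 1.5 = 0.15540 m
640–920 m: 1.9×10⁻⁴ × 0.84 × 280 = 0.044688 m
920–2420 m: 1500 × 1.7×10⁻⁴ × 0.42 = 0.10710 m
Δh = 0.10935 + 0.15540 + 0.044688 + 0.10710 = 0.416538 m

420 mm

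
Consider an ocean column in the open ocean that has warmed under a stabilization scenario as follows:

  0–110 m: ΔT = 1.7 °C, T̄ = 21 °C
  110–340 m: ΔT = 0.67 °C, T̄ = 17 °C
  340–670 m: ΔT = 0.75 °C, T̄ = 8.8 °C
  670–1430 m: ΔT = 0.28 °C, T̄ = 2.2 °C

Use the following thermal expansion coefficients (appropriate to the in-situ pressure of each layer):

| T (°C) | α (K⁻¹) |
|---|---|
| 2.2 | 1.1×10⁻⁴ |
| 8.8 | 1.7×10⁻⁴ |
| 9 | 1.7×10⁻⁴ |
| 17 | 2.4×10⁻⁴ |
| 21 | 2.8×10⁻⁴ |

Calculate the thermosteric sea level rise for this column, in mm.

Layer 1 at 21 °C → α = 2.8×10⁻⁴ K⁻¹
Layer 2 at 17 °C → α = 2.4×10⁻⁴ K⁻¹
Layer 3 at 8.8 °C → α = 1.7×10⁻⁴ K⁻¹
Layer 4 at 2.2 °C → α = 1.1×10⁻⁴ K⁻¹
Layer 1: 2.8×10⁻⁴ × 1.7 × 110 = 0.05236 m
0.67 × 230 × 2.4×10⁻⁴ = 0.036984 m
Layer 3: 1.7×10⁻⁴ × 0.75 × 330 = 0.042075 m
0.28 × 1.1×10⁻⁴ × 760 = 0.023408 m
Δh = 0.05236 + 0.036984 + 0.042075 + 0.023408 = 0.154827 m

155 mm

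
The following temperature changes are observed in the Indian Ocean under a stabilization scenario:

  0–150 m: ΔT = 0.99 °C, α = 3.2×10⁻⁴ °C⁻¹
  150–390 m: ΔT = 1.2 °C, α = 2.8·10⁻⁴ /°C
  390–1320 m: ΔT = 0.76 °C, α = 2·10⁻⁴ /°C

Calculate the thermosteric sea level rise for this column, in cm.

27.0 cm of thermosteric rise

0–150 m: 3.2×10⁻⁴ × 0.99 × 150 = 0.04752 m
2.8×10⁻⁴ × 1.2 × 240 = 0.08064 m
390–1320 m: 930 × 0.76 × 2×10⁻⁴ = 0.14136 m
Δh = 0.04752 + 0.08064 + 0.14136 = 0.26952 m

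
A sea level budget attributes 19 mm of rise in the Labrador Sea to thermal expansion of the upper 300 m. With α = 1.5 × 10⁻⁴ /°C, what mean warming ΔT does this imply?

ΔT = Δh/(αH) = 0.019 / (1.5×10⁻⁴ × 300) ≈ 0.4222 °C

about 0.42 °C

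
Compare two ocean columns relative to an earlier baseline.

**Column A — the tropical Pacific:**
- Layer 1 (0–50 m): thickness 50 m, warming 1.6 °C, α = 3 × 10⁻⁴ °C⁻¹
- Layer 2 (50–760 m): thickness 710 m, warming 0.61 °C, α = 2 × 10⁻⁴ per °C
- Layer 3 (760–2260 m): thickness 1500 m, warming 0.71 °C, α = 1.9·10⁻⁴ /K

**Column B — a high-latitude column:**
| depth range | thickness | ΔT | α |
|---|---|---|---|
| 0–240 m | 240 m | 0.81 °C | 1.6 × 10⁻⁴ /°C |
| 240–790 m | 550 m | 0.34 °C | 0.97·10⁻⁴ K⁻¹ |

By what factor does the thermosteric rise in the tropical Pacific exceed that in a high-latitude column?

A 0–50 m: 1.6 × 3×10⁻⁴ × 50 = 0.02400 m
A 0.61 × 2×10⁻⁴ × 710 = 0.08662 m
A 0.71 × 1.9×10⁻⁴ × 1500 = 0.20235 m
A total: 0.31297 m
B 240 × 1.6×10⁻⁴ × 0.81 = 0.031104 m
B 550 × 0.34 × 0.97×10⁻⁴ = 0.018139 m
B total: 0.049243 m
Ratio: 0.31297 / 0.049243 ≈ 6.356

≈ 6.4×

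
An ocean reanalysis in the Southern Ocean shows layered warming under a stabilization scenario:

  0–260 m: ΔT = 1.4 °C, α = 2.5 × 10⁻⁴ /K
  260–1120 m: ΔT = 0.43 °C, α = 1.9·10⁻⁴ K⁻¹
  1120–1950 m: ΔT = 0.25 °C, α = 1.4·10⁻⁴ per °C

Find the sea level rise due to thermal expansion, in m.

Δh = 0.190 m

Layer 1: 2.5×10⁻⁴ × 260 × 1.4 = 0.09100 m
260–1120 m: 0.43 × 1.9×10⁻⁴ × 860 = 0.070262 m
1120–1950 m: 830 × 0.25 × 1.4×10⁻⁴ = 0.02905 m
Δh = 0.09100 + 0.070262 + 0.02905 = 0.190312 m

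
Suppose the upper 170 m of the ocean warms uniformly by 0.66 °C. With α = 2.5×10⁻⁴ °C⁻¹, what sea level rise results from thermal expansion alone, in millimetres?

Δh = αΔT·H = 2.5×10⁻⁴ × 0.66 × 170 = 0.02805 m

about 28.1 mm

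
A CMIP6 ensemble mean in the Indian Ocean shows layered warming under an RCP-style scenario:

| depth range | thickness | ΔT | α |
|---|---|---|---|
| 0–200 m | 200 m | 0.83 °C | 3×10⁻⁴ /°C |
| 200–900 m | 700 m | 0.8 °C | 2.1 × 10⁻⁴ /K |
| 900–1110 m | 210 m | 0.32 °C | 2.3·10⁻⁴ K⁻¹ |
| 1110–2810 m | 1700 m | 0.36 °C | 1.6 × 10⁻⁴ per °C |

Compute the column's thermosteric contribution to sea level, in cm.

28.1 cm of thermosteric rise

0–200 m: 200 × 3×10⁻⁴ × 0.83 = 0.04980 m
2.1×10⁻⁴ × 0.8 × 700 = 0.11760 m
900–1110 m: 2.3×10⁻⁴ × 210 × 0.32 = 0.015456 m
1110–2810 m: 1700 × 0.36 × 1.6×10⁻⁴ = 0.09792 m
Δh = 0.04980 + 0.11760 + 0.015456 + 0.09792 = 0.280776 m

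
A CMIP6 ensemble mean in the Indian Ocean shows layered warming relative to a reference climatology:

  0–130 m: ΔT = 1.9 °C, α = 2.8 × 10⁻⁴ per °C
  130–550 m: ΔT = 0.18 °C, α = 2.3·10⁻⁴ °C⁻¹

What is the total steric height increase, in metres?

0–130 m: 130 × 1.9 × 2.8×10⁻⁴ = 0.06916 m
Layer 2: 0.18 × 2.3×10⁻⁴ × 420 = 0.017388 m
Δh = 0.06916 + 0.017388 = 0.086548 m

Δh = 0.0865 m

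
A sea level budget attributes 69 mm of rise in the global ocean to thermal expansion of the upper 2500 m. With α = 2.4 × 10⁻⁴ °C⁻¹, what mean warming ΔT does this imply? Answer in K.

0.115 K

ΔT = Δh/(αH) = 0.069 / (2.4×10⁻⁴ × 2500) = 0.1150 K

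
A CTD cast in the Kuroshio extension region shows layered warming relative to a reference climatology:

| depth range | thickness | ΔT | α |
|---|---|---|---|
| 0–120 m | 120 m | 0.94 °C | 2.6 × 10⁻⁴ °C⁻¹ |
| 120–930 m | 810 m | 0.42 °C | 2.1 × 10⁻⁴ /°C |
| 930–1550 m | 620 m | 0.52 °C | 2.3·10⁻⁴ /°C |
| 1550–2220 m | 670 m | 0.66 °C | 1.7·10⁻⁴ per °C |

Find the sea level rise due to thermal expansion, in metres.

Δh = 0.250 m

Layer 1: 2.6×10⁻⁴ × 0.94 × 120 = 0.029328 m
120–930 m: 2.1×10⁻⁴ × 0.42 × 810 = 0.071442 m
930–1550 m: 620 × 0.52 × 2.3×10⁻⁴ = 0.074152 m
1.7×10⁻⁴ × 0.66 × 670 = 0.075174 m
Δh = 0.029328 + 0.071442 + 0.074152 + 0.075174 = 0.250096 m ≈ 0.250 m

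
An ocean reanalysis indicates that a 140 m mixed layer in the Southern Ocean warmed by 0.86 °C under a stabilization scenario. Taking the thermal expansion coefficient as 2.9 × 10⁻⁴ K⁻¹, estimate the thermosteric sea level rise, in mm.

Δh = αΔT·H = 2.9×10⁻⁴ × 0.86 × 140 = 0.034916 m

34.9 mm of thermosteric rise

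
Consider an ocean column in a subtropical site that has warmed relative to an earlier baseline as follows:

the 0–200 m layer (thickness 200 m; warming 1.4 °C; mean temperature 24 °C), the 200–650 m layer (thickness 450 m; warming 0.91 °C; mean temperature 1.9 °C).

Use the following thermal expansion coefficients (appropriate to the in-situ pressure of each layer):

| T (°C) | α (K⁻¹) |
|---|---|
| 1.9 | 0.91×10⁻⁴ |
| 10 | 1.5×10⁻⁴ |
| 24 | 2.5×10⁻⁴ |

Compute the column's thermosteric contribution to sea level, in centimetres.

Layer 1 at 24 °C → α = 2.5×10⁻⁴ K⁻¹
Layer 2 at 1.9 °C → α = 0.91×10⁻⁴ K⁻¹
Layer 1: 2.5×10⁻⁴ × 1.4 × 200 = 0.07000 m
0.91×10⁻⁴ × 450 × 0.91 = 0.0372645 m
Δh = 0.07000 + 0.0372645 = 0.1072645 m

Δh = 11 cm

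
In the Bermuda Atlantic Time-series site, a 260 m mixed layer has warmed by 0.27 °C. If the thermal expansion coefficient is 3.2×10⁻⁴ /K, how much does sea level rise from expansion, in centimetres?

Δh = αΔT·H = 3.2×10⁻⁴ × 0.27 × 260 = 0.022464 m

Δh = 2.25 cm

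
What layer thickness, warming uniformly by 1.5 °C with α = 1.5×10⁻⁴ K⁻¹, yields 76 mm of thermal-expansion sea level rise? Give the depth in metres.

about 340 m

H = Δh/(αΔT) = 0.076 / (1.5×10⁻⁴ × 1.5) ≈ 337.8 m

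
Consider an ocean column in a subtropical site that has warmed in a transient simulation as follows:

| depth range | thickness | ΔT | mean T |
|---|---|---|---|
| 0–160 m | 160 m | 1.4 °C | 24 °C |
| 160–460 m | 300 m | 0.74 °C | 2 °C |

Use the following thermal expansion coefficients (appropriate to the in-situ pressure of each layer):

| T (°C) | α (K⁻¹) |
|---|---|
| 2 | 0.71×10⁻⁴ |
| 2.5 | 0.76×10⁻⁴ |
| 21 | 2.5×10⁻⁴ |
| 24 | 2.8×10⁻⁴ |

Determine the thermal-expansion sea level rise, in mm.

Layer 1 at 24 °C → α = 2.8×10⁻⁴ K⁻¹
Layer 2 at 2 °C → α = 0.71×10⁻⁴ K⁻¹
Layer 1: 160 × 1.4 × 2.8×10⁻⁴ = 0.06272 m
160–460 m: 300 × 0.74 × 0.71×10⁻⁴ = 0.015762 m
Δh = 0.06272 + 0.015762 = 0.078482 m

Δh ≈ 78.5 mm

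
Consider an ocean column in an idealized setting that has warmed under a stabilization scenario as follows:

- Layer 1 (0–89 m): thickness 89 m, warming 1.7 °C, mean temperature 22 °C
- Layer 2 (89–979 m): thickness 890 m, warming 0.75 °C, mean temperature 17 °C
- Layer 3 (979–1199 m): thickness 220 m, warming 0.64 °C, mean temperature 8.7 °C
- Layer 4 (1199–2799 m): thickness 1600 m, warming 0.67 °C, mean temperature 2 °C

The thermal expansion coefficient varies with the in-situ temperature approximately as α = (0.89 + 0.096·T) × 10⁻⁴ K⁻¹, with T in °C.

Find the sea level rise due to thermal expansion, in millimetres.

Δh = 354 mm

Layer 1: α = (0.89 + 0.096×22)×10⁻⁴ = 3.002×10⁻⁴ K⁻¹
Layer 2: α = (0.89 + 0.096×17)×10⁻⁴ = 2.522×10⁻⁴ K⁻¹
Layer 3: α = (0.89 + 0.096×8.7)×10⁻⁴ = 1.7252×10⁻⁴ K⁻¹
Layer 4: α = (0.89 + 0.096×2)×10⁻⁴ = 1.082×10⁻⁴ K⁻¹
Layer 1: 89 × 1.7 × 3.002×10⁻⁴ = 0.04542026 m
Layer 2: 890 × 2.522×10⁻⁴ × 0.75 = 0.1683435 m
979–1199 m: 220 × 0.64 × 1.7252×10⁻⁴ = 0.024290816 m
1199–2799 m: 1600 × 0.67 × 1.082×10⁻⁴ = 0.1159904 m
Δh = 0.04542026 + 0.1683435 + 0.024290816 + 0.1159904 = 0.354044976 m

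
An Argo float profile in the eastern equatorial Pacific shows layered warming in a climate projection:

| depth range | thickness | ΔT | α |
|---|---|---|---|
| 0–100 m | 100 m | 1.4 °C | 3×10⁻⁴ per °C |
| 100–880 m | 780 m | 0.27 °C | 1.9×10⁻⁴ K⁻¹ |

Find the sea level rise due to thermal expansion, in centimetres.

0–100 m: 3×10⁻⁴ × 100 × 1.4 = 0.04200 m
780 × 0.27 × 1.9×10⁻⁴ = 0.040014 m
Δh = 0.04200 + 0.040014 = 0.082014 m ≈ 8.2 cm

about 8.2 cm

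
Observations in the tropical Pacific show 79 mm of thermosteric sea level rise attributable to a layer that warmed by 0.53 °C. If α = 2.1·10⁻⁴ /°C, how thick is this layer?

710 m

H = Δh/(αΔT) = 0.079 / (2.1×10⁻⁴ × 0.53) ≈ 709.8 m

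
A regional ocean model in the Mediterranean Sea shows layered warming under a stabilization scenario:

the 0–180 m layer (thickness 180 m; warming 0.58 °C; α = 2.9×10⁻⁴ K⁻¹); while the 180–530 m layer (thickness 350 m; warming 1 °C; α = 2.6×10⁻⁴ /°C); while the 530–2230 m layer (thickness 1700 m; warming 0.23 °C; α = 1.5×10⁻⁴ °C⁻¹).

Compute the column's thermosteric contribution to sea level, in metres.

about 0.18 m

180 × 2.9×10⁻⁴ × 0.58 = 0.030276 m
350 × 2.6×10⁻⁴ × 1 = 0.09100 m
0.23 × 1700 × 1.5×10⁻⁴ = 0.05865 m
Δh = 0.030276 + 0.09100 + 0.05865 = 0.179926 m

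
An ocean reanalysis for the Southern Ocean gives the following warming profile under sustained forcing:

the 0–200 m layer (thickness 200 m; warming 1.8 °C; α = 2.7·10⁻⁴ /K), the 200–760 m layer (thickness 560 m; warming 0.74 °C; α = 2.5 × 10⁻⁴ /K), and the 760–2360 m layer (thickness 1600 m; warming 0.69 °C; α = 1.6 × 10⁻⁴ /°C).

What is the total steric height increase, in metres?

Layer 1: 2.7×10⁻⁴ × 1.8 × 200 = 0.09720 m
2.5×10⁻⁴ × 560 × 0.74 = 0.10360 m
Layer 3: 1.6×10⁻⁴ × 1600 × 0.69 = 0.17664 m
Δh = 0.09720 + 0.10360 + 0.17664 = 0.37744 m

0.377 m of thermosteric rise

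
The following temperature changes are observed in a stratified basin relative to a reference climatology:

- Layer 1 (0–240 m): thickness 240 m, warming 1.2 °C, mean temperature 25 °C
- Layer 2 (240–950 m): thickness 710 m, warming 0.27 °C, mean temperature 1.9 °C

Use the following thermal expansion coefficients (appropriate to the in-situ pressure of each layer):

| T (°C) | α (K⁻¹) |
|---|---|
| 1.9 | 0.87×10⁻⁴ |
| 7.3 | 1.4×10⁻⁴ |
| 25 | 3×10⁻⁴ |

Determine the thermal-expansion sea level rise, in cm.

Δh ≈ 10 cm

Layer 1 at 25 °C → α = 3×10⁻⁴ K⁻¹
Layer 2 at 1.9 °C → α = 0.87×10⁻⁴ K⁻¹
0–240 m: 3×10⁻⁴ × 1.2 × 240 = 0.08640 m
Layer 2: 0.27 × 710 × 0.87×10⁻⁴ = 0.0166779 m
Δh = 0.08640 + 0.0166779 = 0.1030779 m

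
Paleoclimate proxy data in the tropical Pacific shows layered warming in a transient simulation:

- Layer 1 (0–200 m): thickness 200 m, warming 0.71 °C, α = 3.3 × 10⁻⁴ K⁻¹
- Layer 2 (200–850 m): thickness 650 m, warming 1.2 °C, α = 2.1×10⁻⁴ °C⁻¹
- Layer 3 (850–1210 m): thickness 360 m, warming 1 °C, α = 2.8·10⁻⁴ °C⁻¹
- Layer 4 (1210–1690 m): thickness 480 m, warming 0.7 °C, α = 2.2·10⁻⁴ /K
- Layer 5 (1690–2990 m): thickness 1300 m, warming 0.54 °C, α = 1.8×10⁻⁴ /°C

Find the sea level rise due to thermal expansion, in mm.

3.3×10⁻⁴ × 0.71 × 200 = 0.04686 m
650 × 2.1×10⁻⁴ × 1.2 = 0.16380 m
Layer 3: 360 × 2.8×10⁻⁴ × 1 = 0.10080 m
1210–1690 m: 0.7 × 2.2×10⁻⁴ × 480 = 0.07392 m
Layer 5: 0.54 × 1.8×10⁻⁴ × 1300 = 0.12636 m
Δh = 0.04686 + 0.16380 + 0.10080 + 0.07392 + 0.12636 = 0.51174 m ≈ 512 mm

Δh = 512 mm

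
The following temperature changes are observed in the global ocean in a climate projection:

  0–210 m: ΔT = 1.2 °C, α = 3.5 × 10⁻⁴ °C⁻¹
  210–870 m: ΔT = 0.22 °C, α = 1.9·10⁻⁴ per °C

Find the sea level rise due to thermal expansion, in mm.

about 120 mm

Layer 1: 1.2 × 210 × 3.5×10⁻⁴ = 0.08820 m
210–870 m: 660 × 0.22 × 1.9×10⁻⁴ = 0.027588 m
Δh = 0.08820 + 0.027588 = 0.115788 m ≈ 120 mm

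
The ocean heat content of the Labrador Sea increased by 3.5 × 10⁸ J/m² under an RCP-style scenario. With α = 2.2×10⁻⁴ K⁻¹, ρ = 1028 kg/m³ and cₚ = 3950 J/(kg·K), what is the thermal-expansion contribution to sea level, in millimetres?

Δh = αQ/(ρcₚ) = 2.2×10⁻⁴ × 3.5×10⁸ / (1028 × 3950) ≈ 0.018963 m

Δh ≈ 19.0 mm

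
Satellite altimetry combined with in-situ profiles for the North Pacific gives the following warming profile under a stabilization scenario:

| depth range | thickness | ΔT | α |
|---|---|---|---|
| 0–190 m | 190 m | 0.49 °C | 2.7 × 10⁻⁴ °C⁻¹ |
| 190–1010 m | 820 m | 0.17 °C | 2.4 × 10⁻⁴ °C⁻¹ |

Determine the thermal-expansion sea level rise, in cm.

Layer 1: 0.49 × 2.7×10⁻⁴ × 190 = 0.025137 m
2.4×10⁻⁴ × 0.17 × 820 = 0.033456 m
Δh = 0.025137 + 0.033456 = 0.058593 m

about 5.86 cm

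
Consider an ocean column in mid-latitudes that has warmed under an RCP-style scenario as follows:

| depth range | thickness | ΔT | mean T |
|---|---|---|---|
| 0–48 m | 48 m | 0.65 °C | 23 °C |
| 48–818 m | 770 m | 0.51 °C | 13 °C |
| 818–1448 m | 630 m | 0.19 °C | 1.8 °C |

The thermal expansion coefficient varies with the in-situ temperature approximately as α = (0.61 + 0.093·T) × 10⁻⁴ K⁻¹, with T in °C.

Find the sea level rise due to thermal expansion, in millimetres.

Layer 1: α = (0.61 + 0.093×23)×10⁻⁴ = 2.749×10⁻⁴ K⁻¹
Layer 2: α = (0.61 + 0.093×13)×10⁻⁴ = 1.819×10⁻⁴ K⁻¹
Layer 3: α = (0.61 + 0.093×1.8)×10⁻⁴ = 0.7774×10⁻⁴ K⁻¹
0.65 × 2.749×10⁻⁴ × 48 = 0.00857688 m
1.819×10⁻⁴ × 0.51 × 770 = 0.07143213 m
0.7774×10⁻⁴ × 0.19 × 630 = 0.009305478 m
Δh = 0.00857688 + 0.07143213 + 0.009305478 = 0.089314488 m

89 mm of thermosteric rise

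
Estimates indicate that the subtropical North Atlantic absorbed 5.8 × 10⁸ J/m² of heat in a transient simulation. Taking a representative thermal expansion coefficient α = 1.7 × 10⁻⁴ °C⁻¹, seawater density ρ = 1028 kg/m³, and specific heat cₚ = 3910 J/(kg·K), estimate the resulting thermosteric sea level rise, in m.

Δh ≈ 0.025 m

Δh = αQ/(ρcₚ) = 1.7×10⁻⁴ × 5.8×10⁸ / (1028 × 3910) ≈ 0.024531 m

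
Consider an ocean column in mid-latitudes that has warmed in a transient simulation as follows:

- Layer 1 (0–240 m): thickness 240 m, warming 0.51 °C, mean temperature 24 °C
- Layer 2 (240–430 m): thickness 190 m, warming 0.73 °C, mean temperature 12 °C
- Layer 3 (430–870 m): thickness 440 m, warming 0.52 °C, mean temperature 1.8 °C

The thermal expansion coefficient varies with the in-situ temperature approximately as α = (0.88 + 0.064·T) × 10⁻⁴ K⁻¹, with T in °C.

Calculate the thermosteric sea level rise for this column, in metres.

Layer 1: α = (0.88 + 0.064×24)×10⁻⁴ = 2.416×10⁻⁴ K⁻¹
Layer 2: α = (0.88 + 0.064×12)×10⁻⁴ = 1.648×10⁻⁴ K⁻¹
Layer 3: α = (0.88 + 0.064×1.8)×10⁻⁴ = 0.9952×10⁻⁴ K⁻¹
0–240 m: 2.416×10⁻⁴ × 0.51 × 240 = 0.02957184 m
240–430 m: 190 × 1.648×10⁻⁴ × 0.73 = 0.02285776 m
430–870 m: 0.9952×10⁻⁴ × 440 × 0.52 = 0.022770176 m
Δh = 0.02957184 + 0.02285776 + 0.022770176 = 0.075199776 m

0.0752 m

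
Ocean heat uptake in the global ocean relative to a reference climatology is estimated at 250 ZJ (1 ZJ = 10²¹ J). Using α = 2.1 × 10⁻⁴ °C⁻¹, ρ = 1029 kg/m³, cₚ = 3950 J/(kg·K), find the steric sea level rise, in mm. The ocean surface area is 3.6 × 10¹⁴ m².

35.9 mm of thermosteric rise

Per unit area: Q = 250×10²¹ / (3.6×10¹⁴) ≈ 6.944×10⁸ J/m²
Δh = αQ/(ρcₚ) = 2.1×10⁻⁴ × 6.944×10⁸ / (1029 × 3950) ≈ 0.035877 m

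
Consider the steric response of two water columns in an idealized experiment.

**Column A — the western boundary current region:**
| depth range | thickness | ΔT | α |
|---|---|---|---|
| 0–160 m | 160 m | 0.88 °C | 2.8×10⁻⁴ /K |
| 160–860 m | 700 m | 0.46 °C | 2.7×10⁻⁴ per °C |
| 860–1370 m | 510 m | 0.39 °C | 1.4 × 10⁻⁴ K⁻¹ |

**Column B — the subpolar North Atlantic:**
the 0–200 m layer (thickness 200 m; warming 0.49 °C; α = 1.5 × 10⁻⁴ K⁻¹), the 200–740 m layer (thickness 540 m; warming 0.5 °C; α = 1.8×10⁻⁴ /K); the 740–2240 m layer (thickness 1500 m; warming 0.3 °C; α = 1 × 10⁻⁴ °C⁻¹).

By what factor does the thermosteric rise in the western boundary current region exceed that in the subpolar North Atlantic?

1.4

A 0–160 m: 2.8×10⁻⁴ × 160 × 0.88 = 0.039424 m
A 160–860 m: 2.7×10⁻⁴ × 0.46 × 700 = 0.08694 m
A 1.4×10⁻⁴ × 0.39 × 510 = 0.027846 m
A total: 0.15421 m
B Layer 1: 1.5×10⁻⁴ × 200 × 0.49 = 0.01470 m
B 540 × 1.8×10⁻⁴ × 0.5 = 0.04860 m
B Layer 3: 1×10⁻⁴ × 1500 × 0.3 = 0.04500 m
B total: 0.10830 m
Ratio: 0.15421 / 0.10830 ≈ 1.424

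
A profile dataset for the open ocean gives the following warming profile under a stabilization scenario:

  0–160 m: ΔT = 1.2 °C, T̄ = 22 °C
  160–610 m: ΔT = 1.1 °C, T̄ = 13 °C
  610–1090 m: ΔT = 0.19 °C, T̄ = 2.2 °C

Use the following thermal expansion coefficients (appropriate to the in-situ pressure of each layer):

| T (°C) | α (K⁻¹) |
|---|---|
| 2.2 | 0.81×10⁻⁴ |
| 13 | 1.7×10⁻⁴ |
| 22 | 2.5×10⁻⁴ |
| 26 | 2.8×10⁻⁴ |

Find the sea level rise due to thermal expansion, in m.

Δh ≈ 0.140 m

Layer 1 at 22 °C → α = 2.5×10⁻⁴ K⁻¹
Layer 2 at 13 °C → α = 1.7×10⁻⁴ K⁻¹
Layer 3 at 2.2 °C → α = 0.81×10⁻⁴ K⁻¹
0–160 m: 160 × 1.2 × 2.5×10⁻⁴ = 0.04800 m
1.1 × 1.7×10⁻⁴ × 450 = 0.08415 m
610–1090 m: 480 × 0.19 × 0.81×10⁻⁴ = 0.0073872 m
Δh = 0.04800 + 0.08415 + 0.0073872 = 0.1395372 m ≈ 0.140 m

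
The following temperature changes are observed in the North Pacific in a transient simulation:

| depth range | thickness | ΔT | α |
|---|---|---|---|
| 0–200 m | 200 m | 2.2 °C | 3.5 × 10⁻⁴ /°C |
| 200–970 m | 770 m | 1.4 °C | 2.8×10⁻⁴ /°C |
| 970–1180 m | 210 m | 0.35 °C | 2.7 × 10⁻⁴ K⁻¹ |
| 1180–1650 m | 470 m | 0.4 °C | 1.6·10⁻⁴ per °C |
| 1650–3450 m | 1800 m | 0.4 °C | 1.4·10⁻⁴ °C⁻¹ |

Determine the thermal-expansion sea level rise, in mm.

0–200 m: 2.2 × 200 × 3.5×10⁻⁴ = 0.15400 m
1.4 × 2.8×10⁻⁴ × 770 = 0.30184 m
970–1180 m: 2.7×10⁻⁴ × 210 × 0.35 = 0.019845 m
470 × 0.4 × 1.6×10⁻⁴ = 0.03008 m
1800 × 0.4 × 1.4×10⁻⁴ = 0.10080 m
Δh = 0.15400 + 0.30184 + 0.019845 + 0.03008 + 0.10080 = 0.606565 m ≈ 607 mm

Δh = 607 mm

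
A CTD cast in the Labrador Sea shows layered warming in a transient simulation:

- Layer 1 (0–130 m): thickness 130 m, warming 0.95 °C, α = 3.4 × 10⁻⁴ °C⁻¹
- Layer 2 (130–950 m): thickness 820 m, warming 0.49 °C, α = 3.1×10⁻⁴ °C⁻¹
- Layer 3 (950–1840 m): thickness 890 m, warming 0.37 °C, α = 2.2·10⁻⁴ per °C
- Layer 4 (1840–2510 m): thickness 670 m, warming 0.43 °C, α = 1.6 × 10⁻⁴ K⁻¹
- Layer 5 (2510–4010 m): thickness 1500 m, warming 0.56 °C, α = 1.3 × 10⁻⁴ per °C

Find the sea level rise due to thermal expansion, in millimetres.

Layer 1: 3.4×10⁻⁴ × 0.95 × 130 = 0.04199 m
Layer 2: 0.49 × 820 × 3.1×10⁻⁴ = 0.124558 m
2.2×10⁻⁴ × 0.37 × 890 = 0.072446 m
1840–2510 m: 0.43 × 1.6×10⁻⁴ × 670 = 0.046096 m
1500 × 1.3×10⁻⁴ × 0.56 = 0.10920 m
Δh = 0.04199 + 0.124558 + 0.072446 + 0.046096 + 0.10920 = 0.39429 m

394 mm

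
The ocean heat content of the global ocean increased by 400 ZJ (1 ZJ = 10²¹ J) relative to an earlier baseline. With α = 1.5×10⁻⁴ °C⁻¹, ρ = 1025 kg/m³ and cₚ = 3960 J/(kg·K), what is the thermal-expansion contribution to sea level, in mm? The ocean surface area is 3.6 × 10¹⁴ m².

Per unit area: Q = 400×10²¹ / (3.6×10¹⁴) ≈ 1.111×10⁹ J/m²
Δh = αQ/(ρcₚ) = 1.5×10⁻⁴ × 1.111×10⁹ / (1025 × 3960) ≈ 0.041057 m

Δh = 41.1 mm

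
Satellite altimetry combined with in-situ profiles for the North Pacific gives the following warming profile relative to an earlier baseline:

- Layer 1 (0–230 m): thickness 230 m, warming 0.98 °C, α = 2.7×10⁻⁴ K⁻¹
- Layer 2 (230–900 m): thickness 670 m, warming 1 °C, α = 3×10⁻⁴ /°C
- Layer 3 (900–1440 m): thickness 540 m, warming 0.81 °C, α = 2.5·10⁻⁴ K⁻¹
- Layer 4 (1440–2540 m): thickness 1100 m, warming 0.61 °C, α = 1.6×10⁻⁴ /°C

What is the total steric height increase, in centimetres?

0–230 m: 0.98 × 230 × 2.7×10⁻⁴ = 0.060858 m
Layer 2: 3×10⁻⁴ × 1 × 670 = 0.20100 m
2.5×10⁻⁴ × 540 × 0.81 = 0.10935 m
1100 × 0.61 × 1.6×10⁻⁴ = 0.10736 m
Δh = 0.060858 + 0.20100 + 0.10935 + 0.10736 = 0.478568 m ≈ 47.9 cm

Δh = 47.9 cm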